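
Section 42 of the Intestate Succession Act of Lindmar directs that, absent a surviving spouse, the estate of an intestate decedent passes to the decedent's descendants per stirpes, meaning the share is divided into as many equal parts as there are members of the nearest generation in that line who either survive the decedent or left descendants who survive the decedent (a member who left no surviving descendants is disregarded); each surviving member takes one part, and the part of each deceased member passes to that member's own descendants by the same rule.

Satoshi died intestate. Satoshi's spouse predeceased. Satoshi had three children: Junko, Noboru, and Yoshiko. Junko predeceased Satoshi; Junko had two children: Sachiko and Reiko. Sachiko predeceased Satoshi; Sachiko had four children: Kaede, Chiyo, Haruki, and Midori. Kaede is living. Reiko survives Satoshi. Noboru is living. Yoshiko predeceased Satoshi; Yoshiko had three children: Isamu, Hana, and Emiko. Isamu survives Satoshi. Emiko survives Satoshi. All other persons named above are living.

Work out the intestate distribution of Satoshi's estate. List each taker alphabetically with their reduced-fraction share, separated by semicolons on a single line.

Chiyo 1/24; Emiko 1/9; Hana 1/9; Haruki 1/24; Isamu 1/9; Kaede 1/24; Midori 1/24; Noboru 1/3; Reiko 1/6

There is no surviving spouse, so the entire estate passes to Satoshi's descendants per stirpes.
The estate is divided into 3 equal shares of 1/3 among Junko, Noboru, Yoshiko.
Junko predeceased; the 1/3 allotted to Junko's branch passes to Junko's issue by representation.
The 1/3 is divided into 2 equal shares of 1/6 among Sachiko, Reiko.
Sachiko predeceased; the 1/6 allotted to Sachiko's branch passes to Sachiko's issue by representation.
The 1/6 is divided into 4 equal shares of 1/24 among Kaede, Chiyo, Haruki, Midori.
Kaede is living and takes 1/24.
Chiyo is living and takes 1/24.
Haruki is living and takes 1/24.
Midori is living and takes 1/24.
Reiko is living and takes 1/6.
Noboru is living and takes 1/3.
Yoshiko predeceased; the 1/3 allotted to Yoshiko's branch passes to Yoshiko's issue by representation.
The 1/3 is divided into 3 equal shares of 1/9 among Isamu, Hana, Emiko.
Isamu is living and takes 1/9.
Hana is living and takes 1/9.
Emiko is living and takes 1/9.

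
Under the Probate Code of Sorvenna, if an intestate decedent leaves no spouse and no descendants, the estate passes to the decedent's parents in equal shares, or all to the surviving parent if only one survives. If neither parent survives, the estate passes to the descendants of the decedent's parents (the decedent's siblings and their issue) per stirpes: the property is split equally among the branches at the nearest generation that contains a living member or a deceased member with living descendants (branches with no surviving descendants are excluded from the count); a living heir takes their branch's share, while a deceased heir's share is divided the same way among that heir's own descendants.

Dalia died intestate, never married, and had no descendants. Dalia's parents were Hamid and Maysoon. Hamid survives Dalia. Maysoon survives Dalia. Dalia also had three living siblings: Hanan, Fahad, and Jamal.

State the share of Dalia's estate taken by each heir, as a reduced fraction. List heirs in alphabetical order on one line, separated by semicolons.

Hamid 1/2; Maysoon 1/2

Both parents survive, so Hamid and Maysoon each take 1/2. The siblings take nothing because a surviving parent has priority.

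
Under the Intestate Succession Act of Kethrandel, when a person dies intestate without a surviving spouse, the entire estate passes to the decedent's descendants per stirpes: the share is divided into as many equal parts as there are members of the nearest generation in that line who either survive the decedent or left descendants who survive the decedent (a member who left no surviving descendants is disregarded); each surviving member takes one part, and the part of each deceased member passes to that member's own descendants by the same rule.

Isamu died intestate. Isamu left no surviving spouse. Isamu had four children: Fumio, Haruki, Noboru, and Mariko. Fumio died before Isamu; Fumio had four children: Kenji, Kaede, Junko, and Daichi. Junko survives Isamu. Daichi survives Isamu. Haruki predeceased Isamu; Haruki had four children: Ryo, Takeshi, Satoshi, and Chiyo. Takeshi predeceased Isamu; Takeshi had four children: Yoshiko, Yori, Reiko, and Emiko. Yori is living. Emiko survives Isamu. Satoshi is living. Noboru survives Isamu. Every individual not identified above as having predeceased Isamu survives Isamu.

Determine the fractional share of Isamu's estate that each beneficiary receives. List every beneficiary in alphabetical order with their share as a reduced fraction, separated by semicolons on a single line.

Chiyo 1/16; Daichi 1/16; Emiko 1/64; Junko 1/16; Kaede 1/16; Kenji 1/16; Mariko 1/4; Noboru 1/4; Reiko 1/64; Ryo 1/16; Satoshi 1/16; Yori 1/64; Yoshiko 1/64

There is no surviving spouse, so the entire estate passes to Isamu's descendants per stirpes.
The estate is divided into 4 equal shares of 1/4 among Fumio, Haruki, Noboru, Mariko.
Fumio predeceased; the 1/4 allotted to Fumio's branch passes to Fumio's issue by representation.
The 1/4 is divided into 4 equal shares of 1/16 among Kenji, Kaede, Junko, Daichi.
Kenji is living and takes 1/16.
Kaede is living and takes 1/16.
Junko is living and takes 1/16.
Daichi is living and takes 1/16.
Haruki predeceased; the 1/4 allotted to Haruki's branch passes to Haruki's issue by representation.
The 1/4 is divided into 4 equal shares of 1/16 among Ryo, Takeshi, Satoshi, Chiyo.
Ryo is living and takes 1/16.
Takeshi predeceased; the 1/16 allotted to Takeshi's branch passes to Takeshi's issue by representation.
The 1/16 is divided into 4 equal shares of 1/64 among Yoshiko, Yori, Reiko, Emiko.
Yoshiko is living and takes 1/64.
Yori is living and takes 1/64.
Reiko is living and takes 1/64.
Emiko is living and takes 1/64.
Satoshi is living and takes 1/16.
Chiyo is living and takes 1/16.
Noboru is living and takes 1/4.
Mariko is living and takes 1/4.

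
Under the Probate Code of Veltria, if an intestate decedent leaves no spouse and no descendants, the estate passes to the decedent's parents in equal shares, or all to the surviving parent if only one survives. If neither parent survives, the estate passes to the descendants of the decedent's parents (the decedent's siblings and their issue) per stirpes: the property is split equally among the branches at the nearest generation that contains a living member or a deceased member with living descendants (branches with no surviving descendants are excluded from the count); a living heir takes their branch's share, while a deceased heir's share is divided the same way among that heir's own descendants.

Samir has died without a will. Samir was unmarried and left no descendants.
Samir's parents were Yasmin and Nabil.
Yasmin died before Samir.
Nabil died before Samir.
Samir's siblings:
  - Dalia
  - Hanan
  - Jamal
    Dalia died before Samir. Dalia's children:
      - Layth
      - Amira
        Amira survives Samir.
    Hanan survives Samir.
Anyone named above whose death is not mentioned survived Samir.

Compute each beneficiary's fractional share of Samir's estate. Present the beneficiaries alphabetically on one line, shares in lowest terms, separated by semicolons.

Amira 1/6; Hanan 1/3; Jamal 1/3; Layth 1/6

Neither parent survives and there are no descendants, so the estate passes to Samir's siblings and their issue per stirpes.
The estate is divided into 3 equal shares of 1/3 among Dalia, Hanan, Jamal.
Dalia predeceased; the 1/3 allotted to Dalia's branch passes to Dalia's issue by representation.
The 1/3 is divided into 2 equal shares of 1/6 among Layth, Amira.
Layth is living and takes 1/6.
Amira is living and takes 1/6.
Hanan is living and takes 1/3.
Jamal is living and takes 1/3.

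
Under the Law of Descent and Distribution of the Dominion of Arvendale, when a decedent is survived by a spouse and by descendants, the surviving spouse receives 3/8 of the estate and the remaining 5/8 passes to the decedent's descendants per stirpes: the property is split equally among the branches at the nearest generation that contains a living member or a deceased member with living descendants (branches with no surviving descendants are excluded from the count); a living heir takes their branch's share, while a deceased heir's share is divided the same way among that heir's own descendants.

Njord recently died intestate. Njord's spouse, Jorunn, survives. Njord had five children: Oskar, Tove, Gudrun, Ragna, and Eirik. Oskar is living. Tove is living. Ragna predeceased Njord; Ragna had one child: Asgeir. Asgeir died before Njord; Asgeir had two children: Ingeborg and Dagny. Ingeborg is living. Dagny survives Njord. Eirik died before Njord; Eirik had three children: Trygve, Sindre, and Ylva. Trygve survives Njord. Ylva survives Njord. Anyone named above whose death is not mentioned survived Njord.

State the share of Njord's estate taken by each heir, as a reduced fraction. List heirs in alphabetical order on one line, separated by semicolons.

Jorunn, as surviving spouse, takes 3/8.
The remaining 5/8 passes to Njord's descendants per stirpes.
The 5/8 is divided into 5 equal shares of 1/8 among Oskar, Tove, Gudrun, Ragna, Eirik.
Oskar is living and takes 1/8.
Tove is living and takes 1/8.
Gudrun is living and takes 1/8.
Ragna predeceased; the 1/8 allotted to Ragna's branch passes to Ragna's issue by representation.
Asgeir's line is the sole branch at this level, so the full 1/8 passes to Asgeir's issue by representation.
The 1/8 is divided into 2 equal shares of 1/16 among Ingeborg, Dagny.
Ingeborg is living and takes 1/16.
Dagny is living and takes 1/16.
Eirik predeceased; the 1/8 allotted to Eirik's branch passes to Eirik's issue by representation.
The 1/8 is divided into 3 equal shares of 1/24 among Trygve, Sindre, Ylva.
Trygve is living and takes 1/24.
Sindre is living and takes 1/24.
Ylva is living and takes 1/24.

Dagny 1/16; Gudrun 1/8; Ingeborg 1/16; Jorunn 3/8; Oskar 1/8; Sindre 1/24; Tove 1/8; Trygve 1/24; Ylva 1/24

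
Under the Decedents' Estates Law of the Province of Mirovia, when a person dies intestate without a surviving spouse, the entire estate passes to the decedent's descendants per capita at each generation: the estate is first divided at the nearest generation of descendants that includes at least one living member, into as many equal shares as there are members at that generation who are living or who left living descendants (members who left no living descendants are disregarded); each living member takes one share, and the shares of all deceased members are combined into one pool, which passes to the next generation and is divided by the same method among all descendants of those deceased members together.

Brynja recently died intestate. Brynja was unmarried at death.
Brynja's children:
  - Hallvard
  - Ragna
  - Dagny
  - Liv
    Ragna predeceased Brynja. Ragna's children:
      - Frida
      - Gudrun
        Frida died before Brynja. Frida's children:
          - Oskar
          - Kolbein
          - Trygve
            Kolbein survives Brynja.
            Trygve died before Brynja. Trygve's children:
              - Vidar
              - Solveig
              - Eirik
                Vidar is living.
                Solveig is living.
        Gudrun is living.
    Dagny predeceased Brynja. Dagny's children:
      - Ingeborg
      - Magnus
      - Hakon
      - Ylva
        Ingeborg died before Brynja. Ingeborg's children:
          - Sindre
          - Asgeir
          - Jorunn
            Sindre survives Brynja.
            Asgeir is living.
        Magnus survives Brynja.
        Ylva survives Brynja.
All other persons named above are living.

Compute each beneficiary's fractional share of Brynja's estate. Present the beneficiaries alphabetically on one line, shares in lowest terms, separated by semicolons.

Asgeir 1/36; Eirik 1/108; Gudrun 1/12; Hakon 1/12; Hallvard 1/4; Jorunn 1/36; Kolbein 1/36; Liv 1/4; Magnus 1/12; Oskar 1/36; Sindre 1/36; Solveig 1/108; Vidar 1/108; Ylva 1/12

There is no surviving spouse, so the entire estate passes to Brynja's descendants per capita at each generation.
At generation 1 (Hallvard, Ragna, Dagny, Liv) there are 4 shares of (1)/4 = 1/4 each.
Living: Hallvard and Liv — each takes 1/4.
Deceased: Ragna and Dagny. Their combined 1/2 is pooled and carried to generation 2.
At generation 2 (Frida, Gudrun, Ingeborg, Magnus, Hakon, Ylva) there are 6 shares of (1/2)/6 = 1/12 each.
Living: Gudrun, Magnus, Hakon, and Ylva — each takes 1/12.
Deceased: Frida and Ingeborg. Their combined 1/6 is pooled and carried to generation 3.
At generation 3 (Oskar, Kolbein, Trygve, Sindre, Asgeir, Jorunn) there are 6 shares of (1/6)/6 = 1/36 each.
Living: Oskar, Kolbein, Sindre, Asgeir, and Jorunn — each takes 1/36.
Deceased: Trygve. That 1/36 share is carried to generation 4.
At generation 4 (Vidar, Solveig, Eirik) there are 3 shares of (1/36)/3 = 1/108 each.
Living: Vidar, Solveig, and Eirik — each takes 1/108.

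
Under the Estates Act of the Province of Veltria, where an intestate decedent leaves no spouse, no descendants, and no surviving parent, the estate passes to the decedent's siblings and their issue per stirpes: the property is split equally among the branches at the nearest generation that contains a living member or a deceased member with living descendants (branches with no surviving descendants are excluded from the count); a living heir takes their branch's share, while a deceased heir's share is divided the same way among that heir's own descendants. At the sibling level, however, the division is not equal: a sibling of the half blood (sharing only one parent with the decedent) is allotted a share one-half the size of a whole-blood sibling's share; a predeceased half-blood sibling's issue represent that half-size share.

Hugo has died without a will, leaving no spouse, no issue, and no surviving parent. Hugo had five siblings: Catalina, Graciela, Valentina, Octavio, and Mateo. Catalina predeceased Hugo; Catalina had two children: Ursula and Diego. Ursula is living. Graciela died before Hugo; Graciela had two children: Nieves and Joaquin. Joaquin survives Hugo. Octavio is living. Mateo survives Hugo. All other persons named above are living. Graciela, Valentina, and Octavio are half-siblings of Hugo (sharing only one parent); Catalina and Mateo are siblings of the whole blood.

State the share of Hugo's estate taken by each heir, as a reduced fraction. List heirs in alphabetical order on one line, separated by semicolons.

No spouse, descendants, or parent survives, so the estate passes to Hugo's siblings per stirpes.
Half-blood siblings count for one-half the weight of whole-blood siblings at the initial division.
Dividing 1 in proportion to weights (total weight 7/2): Catalina (weight 1) → 2/7; Graciela (weight 1/2) → 1/7; Valentina (weight 1/2) → 1/7; Octavio (weight 1/2) → 1/7; Mateo (weight 1) → 2/7.
Catalina predeceased; the 2/7 allotted to Catalina's branch passes to Catalina's issue by representation.
The 2/7 is divided into 2 equal shares of 1/7 among Ursula, Diego.
Ursula is living and takes 1/7.
Diego is living and takes 1/7.
Graciela predeceased; the 1/7 allotted to Graciela's branch passes to Graciela's issue by representation.
The 1/7 is divided into 2 equal shares of 1/14 among Nieves, Joaquin.
Nieves is living and takes 1/14.
Joaquin is living and takes 1/14.
Valentina is living and takes 1/7.
Octavio is living and takes 1/7.
Mateo is living and takes 2/7.

Diego 1/7; Joaquin 1/14; Mateo 2/7; Nieves 1/14; Octavio 1/7; Ursula 1/7; Valentina 1/7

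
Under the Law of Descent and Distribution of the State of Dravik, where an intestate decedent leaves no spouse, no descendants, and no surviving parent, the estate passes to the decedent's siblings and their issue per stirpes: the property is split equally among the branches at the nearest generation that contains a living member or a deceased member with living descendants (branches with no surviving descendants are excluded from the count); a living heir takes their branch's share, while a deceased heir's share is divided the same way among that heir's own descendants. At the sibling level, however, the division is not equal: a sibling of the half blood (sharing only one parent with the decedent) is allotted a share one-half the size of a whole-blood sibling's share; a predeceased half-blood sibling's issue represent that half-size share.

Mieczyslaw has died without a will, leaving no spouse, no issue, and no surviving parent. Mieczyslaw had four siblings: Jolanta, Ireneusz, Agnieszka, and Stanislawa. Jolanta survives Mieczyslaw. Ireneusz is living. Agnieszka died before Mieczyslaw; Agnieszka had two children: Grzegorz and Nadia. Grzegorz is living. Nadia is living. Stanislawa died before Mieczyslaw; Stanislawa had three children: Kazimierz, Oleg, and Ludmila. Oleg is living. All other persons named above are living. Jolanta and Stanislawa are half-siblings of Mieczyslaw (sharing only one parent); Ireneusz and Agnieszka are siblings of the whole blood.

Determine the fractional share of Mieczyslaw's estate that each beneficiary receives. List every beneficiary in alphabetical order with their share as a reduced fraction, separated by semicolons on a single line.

Grzegorz 1/6; Ireneusz 1/3; Jolanta 1/6; Kazimierz 1/18; Ludmila 1/18; Nadia 1/6; Oleg 1/18

No spouse, descendants, or parent survives, so the estate passes to Mieczyslaw's siblings per stirpes.
Half-blood siblings count for one-half the weight of whole-blood siblings at the initial division.
Dividing 1 in proportion to weights (total weight 3): Jolanta (weight 1/2) → 1/6; Ireneusz (weight 1) → 1/3; Agnieszka (weight 1) → 1/3; Stanislawa (weight 1/2) → 1/6.
Jolanta is living and takes 1/6.
Ireneusz is living and takes 1/3.
Agnieszka predeceased; the 1/3 allotted to Agnieszka's branch passes to Agnieszka's issue by representation.
The 1/3 is divided into 2 equal shares of 1/6 among Grzegorz, Nadia.
Grzegorz is living and takes 1/6.
Nadia is living and takes 1/6.
Stanislawa predeceased; the 1/6 allotted to Stanislawa's branch passes to Stanislawa's issue by representation.
The 1/6 is divided into 3 equal shares of 1/18 among Kazimierz, Oleg, Ludmila.
Kazimierz is living and takes 1/18.
Oleg is living and takes 1/18.
Ludmila is living and takes 1/18.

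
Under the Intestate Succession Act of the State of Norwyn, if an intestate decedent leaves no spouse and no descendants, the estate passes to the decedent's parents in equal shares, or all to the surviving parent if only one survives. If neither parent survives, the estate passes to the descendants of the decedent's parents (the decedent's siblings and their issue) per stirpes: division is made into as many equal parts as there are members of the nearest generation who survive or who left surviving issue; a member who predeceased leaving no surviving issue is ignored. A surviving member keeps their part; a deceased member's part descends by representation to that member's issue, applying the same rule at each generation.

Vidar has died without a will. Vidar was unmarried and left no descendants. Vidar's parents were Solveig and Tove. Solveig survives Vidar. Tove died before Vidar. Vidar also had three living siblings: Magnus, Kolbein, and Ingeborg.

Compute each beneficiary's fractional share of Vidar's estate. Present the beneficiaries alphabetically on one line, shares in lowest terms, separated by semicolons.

Solveig 1

Only one parent, Solveig, survives, so Solveig takes the entire estate. The siblings take nothing because a surviving parent has priority.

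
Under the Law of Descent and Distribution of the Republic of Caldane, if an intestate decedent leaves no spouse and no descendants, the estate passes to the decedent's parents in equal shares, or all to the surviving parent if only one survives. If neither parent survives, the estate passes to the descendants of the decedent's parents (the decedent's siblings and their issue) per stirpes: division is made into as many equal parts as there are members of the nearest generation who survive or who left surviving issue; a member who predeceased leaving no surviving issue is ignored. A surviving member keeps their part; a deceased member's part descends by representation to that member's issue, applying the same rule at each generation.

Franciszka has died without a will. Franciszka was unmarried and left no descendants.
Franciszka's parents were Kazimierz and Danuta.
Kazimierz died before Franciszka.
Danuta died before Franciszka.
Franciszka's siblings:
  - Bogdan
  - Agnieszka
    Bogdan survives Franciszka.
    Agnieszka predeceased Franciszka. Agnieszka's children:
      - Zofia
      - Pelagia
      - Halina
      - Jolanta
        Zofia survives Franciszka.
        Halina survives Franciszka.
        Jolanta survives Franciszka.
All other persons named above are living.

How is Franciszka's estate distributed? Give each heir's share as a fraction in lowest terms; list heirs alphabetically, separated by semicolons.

Bogdan 1/2; Halina 1/8; Jolanta 1/8; Pelagia 1/8; Zofia 1/8

Neither parent survives and there are no descendants, so the estate passes to Franciszka's siblings and their issue per stirpes.
The estate is divided into 2 equal shares of 1/2 among Bogdan, Agnieszka.
Bogdan is living and takes 1/2.
Agnieszka predeceased; the 1/2 allotted to Agnieszka's branch passes to Agnieszka's issue by representation.
The 1/2 is divided into 4 equal shares of 1/8 among Zofia, Pelagia, Halina, Jolanta.
Zofia is living and takes 1/8.
Pelagia is living and takes 1/8.
Halina is living and takes 1/8.
Jolanta is living and takes 1/8.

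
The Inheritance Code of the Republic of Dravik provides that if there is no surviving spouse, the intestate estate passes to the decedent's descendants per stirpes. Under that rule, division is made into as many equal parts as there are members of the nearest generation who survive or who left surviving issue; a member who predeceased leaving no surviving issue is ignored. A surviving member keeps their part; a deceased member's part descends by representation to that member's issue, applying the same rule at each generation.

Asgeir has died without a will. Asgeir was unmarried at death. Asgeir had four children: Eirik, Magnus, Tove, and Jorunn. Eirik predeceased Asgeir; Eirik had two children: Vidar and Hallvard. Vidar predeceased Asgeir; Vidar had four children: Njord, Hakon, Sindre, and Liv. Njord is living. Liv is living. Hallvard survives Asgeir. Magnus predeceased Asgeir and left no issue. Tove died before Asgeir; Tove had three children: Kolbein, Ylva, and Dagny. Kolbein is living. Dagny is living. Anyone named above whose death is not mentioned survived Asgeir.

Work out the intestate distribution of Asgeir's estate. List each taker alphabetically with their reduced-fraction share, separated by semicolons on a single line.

There is no surviving spouse, so the entire estate passes to Asgeir's descendants per stirpes.
Magnus left no surviving issue, so that branch lapses and is disregarded.
The estate is divided into 3 equal shares of 1/3 among Eirik, Tove, Jorunn.
Eirik predeceased; the 1/3 allotted to Eirik's branch passes to Eirik's issue by representation.
The 1/3 is divided into 2 equal shares of 1/6 among Vidar, Hallvard.
Vidar predeceased; the 1/6 allotted to Vidar's branch passes to Vidar's issue by representation.
The 1/6 is divided into 4 equal shares of 1/24 among Njord, Hakon, Sindre, Liv.
Njord is living and takes 1/24.
Hakon is living and takes 1/24.
Sindre is living and takes 1/24.
Liv is living and takes 1/24.
Hallvard is living and takes 1/6.
Tove predeceased; the 1/3 allotted to Tove's branch passes to Tove's issue by representation.
The 1/3 is divided into 3 equal shares of 1/9 among Kolbein, Ylva, Dagny.
Kolbein is living and takes 1/9.
Ylva is living and takes 1/9.
Dagny is living and takes 1/9.
Jorunn is living and takes 1/3.

Dagny 1/9; Hakon 1/24; Hallvard 1/6; Jorunn 1/3; Kolbein 1/9; Liv 1/24; Njord 1/24; Sindre 1/24; Ylva 1/9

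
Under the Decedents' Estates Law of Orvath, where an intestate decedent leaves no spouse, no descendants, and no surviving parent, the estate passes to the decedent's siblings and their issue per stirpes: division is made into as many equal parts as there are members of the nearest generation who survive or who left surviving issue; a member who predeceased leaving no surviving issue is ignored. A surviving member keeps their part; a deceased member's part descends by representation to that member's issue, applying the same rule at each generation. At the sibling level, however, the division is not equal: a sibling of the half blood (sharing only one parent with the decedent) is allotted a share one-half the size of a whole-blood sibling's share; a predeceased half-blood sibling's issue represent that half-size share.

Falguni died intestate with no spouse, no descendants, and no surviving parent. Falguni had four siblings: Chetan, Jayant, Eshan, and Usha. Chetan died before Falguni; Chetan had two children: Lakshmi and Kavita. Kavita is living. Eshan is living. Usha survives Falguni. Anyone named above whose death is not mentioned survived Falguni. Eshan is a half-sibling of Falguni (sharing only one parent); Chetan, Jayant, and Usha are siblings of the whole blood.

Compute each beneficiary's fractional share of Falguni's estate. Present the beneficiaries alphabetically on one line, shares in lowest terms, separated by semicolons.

No spouse, descendants, or parent survives, so the estate passes to Falguni's siblings per stirpes.
Half-blood siblings count for one-half the weight of whole-blood siblings at the initial division.
Dividing 1 in proportion to weights (total weight 7/2): Chetan (weight 1) → 2/7; Jayant (weight 1) → 2/7; Eshan (weight 1/2) → 1/7; Usha (weight 1) → 2/7.
Chetan predeceased; the 2/7 allotted to Chetan's branch passes to Chetan's issue by representation.
The 2/7 is divided into 2 equal shares of 1/7 among Lakshmi, Kavita.
Lakshmi is living and takes 1/7.
Kavita is living and takes 1/7.
Jayant is living and takes 2/7.
Eshan is living and takes 1/7.
Usha is living and takes 2/7.

Eshan 1/7; Jayant 2/7; Kavita 1/7; Lakshmi 1/7; Usha 2/7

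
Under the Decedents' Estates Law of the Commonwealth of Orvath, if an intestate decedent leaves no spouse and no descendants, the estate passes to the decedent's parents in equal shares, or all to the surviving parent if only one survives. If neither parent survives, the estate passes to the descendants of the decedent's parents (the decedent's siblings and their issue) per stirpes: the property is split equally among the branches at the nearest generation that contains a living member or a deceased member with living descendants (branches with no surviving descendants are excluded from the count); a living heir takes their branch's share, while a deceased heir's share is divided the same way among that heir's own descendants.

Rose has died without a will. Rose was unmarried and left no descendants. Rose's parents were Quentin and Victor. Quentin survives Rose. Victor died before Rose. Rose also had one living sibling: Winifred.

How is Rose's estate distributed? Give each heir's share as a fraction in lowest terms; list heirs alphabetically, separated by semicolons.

Only one parent, Quentin, survives, so Quentin takes the entire estate. The siblings take nothing because a surviving parent has priority.

Quentin 1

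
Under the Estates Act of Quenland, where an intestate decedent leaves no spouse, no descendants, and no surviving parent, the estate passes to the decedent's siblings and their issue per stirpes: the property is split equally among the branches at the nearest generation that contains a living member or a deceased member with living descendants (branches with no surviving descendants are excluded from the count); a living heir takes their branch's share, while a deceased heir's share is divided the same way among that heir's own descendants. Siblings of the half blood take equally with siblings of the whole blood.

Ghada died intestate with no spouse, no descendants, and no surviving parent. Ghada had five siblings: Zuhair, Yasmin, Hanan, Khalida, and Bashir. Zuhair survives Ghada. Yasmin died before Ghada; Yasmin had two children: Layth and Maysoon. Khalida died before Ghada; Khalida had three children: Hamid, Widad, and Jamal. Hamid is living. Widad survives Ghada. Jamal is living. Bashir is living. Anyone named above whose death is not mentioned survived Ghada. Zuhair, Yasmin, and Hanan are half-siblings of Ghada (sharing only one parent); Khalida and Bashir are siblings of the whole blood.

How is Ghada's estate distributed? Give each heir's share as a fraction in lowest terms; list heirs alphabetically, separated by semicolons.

Bashir 1/5; Hamid 1/15; Hanan 1/5; Jamal 1/15; Layth 1/10; Maysoon 1/10; Widad 1/15; Zuhair 1/5

No spouse, descendants, or parent survives, so the estate passes to Ghada's siblings per stirpes.
Half-blood and whole-blood siblings take equally under the stated rule.
The estate is divided into 5 equal shares of 1/5 among Zuhair, Yasmin, Hanan, Khalida, Bashir.
Zuhair is living and takes 1/5.
Yasmin predeceased; the 1/5 allotted to Yasmin's branch passes to Yasmin's issue by representation.
The 1/5 is divided into 2 equal shares of 1/10 among Layth, Maysoon.
Layth is living and takes 1/10.
Maysoon is living and takes 1/10.
Hanan is living and takes 1/5.
Khalida predeceased; the 1/5 allotted to Khalida's branch passes to Khalida's issue by representation.
The 1/5 is divided into 3 equal shares of 1/15 among Hamid, Widad, Jamal.
Hamid is living and takes 1/15.
Widad is living and takes 1/15.
Jamal is living and takes 1/15.
Bashir is living and takes 1/5.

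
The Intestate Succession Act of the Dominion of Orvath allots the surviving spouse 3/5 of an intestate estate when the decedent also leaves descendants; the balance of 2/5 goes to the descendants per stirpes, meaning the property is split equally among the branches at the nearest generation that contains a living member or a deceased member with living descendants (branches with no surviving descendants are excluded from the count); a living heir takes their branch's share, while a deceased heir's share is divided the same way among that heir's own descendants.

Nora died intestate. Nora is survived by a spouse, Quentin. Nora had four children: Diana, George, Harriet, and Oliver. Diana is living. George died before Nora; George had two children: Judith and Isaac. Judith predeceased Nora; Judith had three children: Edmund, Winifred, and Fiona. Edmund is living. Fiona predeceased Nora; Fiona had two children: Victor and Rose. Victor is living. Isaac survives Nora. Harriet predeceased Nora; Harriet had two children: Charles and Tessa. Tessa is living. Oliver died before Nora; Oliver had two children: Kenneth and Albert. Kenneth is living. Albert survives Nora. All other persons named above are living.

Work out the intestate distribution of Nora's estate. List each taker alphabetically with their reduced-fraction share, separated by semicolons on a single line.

Quentin, as surviving spouse, takes 3/5.
The remaining 2/5 passes to Nora's descendants per stirpes.
The 2/5 is divided into 4 equal shares of 1/10 among Diana, George, Harriet, Oliver.
Diana is living and takes 1/10.
George predeceased; the 1/10 allotted to George's branch passes to George's issue by representation.
The 1/10 is divided into 2 equal shares of 1/20 among Judith, Isaac.
Judith predeceased; the 1/20 allotted to Judith's branch passes to Judith's issue by representation.
The 1/20 is divided into 3 equal shares of 1/60 among Edmund, Winifred, Fiona.
Edmund is living and takes 1/60.
Winifred is living and takes 1/60.
Fiona predeceased; the 1/60 allotted to Fiona's branch passes to Fiona's issue by representation.
The 1/60 is divided into 2 equal shares of 1/120 among Victor, Rose.
Victor is living and takes 1/120.
Rose is living and takes 1/120.
Isaac is living and takes 1/20.
Harriet predeceased; the 1/10 allotted to Harriet's branch passes to Harriet's issue by representation.
The 1/10 is divided into 2 equal shares of 1/20 among Charles, Tessa.
Charles is living and takes 1/20.
Tessa is living and takes 1/20.
Oliver predeceased; the 1/10 allotted to Oliver's branch passes to Oliver's issue by representation.
The 1/10 is divided into 2 equal shares of 1/20 among Kenneth, Albert.
Kenneth is living and takes 1/20.
Albert is living and takes 1/20.

Albert 1/20; Charles 1/20; Diana 1/10; Edmund 1/60; Isaac 1/20; Kenneth 1/20; Quentin 3/5; Rose 1/120; Tessa 1/20; Victor 1/120; Winifred 1/60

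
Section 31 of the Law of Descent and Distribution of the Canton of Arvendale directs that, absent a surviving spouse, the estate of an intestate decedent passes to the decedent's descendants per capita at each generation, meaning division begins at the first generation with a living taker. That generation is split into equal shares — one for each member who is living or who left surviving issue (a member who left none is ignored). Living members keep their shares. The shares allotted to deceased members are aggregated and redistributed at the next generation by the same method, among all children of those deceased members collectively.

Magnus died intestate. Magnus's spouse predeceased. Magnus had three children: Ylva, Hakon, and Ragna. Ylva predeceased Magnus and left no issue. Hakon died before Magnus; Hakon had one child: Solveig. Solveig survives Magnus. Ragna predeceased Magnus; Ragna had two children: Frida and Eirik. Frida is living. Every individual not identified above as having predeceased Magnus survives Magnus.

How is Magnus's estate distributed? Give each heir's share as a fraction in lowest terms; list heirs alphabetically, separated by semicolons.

Eirik 1/3; Frida 1/3; Solveig 1/3

There is no surviving spouse, so the entire estate passes to Magnus's descendants per capita at each generation.
No one at generation 1 (Hakon, Ragna) is living; moving to the next generation.
At generation 2 (Solveig, Frida, Eirik) there are 3 shares of (1)/3 = 1/3 each.
Living: Solveig, Frida, and Eirik — each takes 1/3.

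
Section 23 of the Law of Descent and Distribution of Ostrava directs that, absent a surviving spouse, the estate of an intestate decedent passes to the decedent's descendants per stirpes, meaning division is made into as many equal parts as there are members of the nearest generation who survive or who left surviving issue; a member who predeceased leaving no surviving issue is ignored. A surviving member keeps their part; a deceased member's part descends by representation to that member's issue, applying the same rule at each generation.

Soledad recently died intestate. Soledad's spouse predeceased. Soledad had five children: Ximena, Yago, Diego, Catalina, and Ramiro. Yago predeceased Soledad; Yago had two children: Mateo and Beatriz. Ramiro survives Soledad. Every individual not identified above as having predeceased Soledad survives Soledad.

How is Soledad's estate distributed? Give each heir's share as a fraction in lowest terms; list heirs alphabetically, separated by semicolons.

There is no surviving spouse, so the entire estate passes to Soledad's descendants per stirpes.
The estate is divided into 5 equal shares of 1/5 among Ximena, Yago, Diego, Catalina, Ramiro.
Ximena is living and takes 1/5.
Yago predeceased; the 1/5 allotted to Yago's branch passes to Yago's issue by representation.
The 1/5 is divided into 2 equal shares of 1/10 among Mateo, Beatriz.
Mateo is living and takes 1/10.
Beatriz is living and takes 1/10.
Diego is living and takes 1/5.
Catalina is living and takes 1/5.
Ramiro is living and takes 1/5.

Beatriz 1/10; Catalina 1/5; Diego 1/5; Mateo 1/10; Ramiro 1/5; Ximena 1/5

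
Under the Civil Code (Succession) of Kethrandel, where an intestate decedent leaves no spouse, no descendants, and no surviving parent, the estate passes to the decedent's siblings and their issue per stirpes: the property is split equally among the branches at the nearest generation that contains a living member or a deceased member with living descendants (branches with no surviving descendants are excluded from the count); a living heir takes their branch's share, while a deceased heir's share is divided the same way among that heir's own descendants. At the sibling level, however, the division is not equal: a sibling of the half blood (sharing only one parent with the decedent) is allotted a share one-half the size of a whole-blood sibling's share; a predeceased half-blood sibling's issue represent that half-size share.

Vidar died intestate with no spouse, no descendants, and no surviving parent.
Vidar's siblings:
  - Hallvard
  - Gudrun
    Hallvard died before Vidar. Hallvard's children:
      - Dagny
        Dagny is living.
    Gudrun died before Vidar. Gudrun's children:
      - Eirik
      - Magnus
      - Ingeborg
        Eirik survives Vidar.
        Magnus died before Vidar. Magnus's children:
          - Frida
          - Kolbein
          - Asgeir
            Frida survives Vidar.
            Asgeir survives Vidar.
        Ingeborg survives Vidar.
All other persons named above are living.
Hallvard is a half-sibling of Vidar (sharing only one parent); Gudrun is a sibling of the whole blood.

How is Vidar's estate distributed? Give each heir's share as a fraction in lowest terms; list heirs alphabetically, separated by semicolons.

No spouse, descendants, or parent survives, so the estate passes to Vidar's siblings per stirpes.
Half-blood siblings count for one-half the weight of whole-blood siblings at the initial division.
Dividing 1 in proportion to weights (total weight 3/2): Hallvard (weight 1/2) → 1/3; Gudrun (weight 1) → 2/3.
Hallvard predeceased; the 1/3 allotted to Hallvard's branch passes to Hallvard's issue by representation.
Dagny is the sole taker at this level and receives the full 1/3.
Gudrun predeceased; the 2/3 allotted to Gudrun's branch passes to Gudrun's issue by representation.
The 2/3 is divided into 3 equal shares of 2/9 among Eirik, Magnus, Ingeborg.
Eirik is living and takes 2/9.
Magnus predeceased; the 2/9 allotted to Magnus's branch passes to Magnus's issue by representation.
The 2/9 is divided into 3 equal shares of 2/27 among Frida, Kolbein, Asgeir.
Frida is living and takes 2/27.
Kolbein is living and takes 2/27.
Asgeir is living and takes 2/27.
Ingeborg is living and takes 2/9.

Asgeir 2/27; Dagny 1/3; Eirik 2/9; Frida 2/27; Ingeborg 2/9; Kolbein 2/27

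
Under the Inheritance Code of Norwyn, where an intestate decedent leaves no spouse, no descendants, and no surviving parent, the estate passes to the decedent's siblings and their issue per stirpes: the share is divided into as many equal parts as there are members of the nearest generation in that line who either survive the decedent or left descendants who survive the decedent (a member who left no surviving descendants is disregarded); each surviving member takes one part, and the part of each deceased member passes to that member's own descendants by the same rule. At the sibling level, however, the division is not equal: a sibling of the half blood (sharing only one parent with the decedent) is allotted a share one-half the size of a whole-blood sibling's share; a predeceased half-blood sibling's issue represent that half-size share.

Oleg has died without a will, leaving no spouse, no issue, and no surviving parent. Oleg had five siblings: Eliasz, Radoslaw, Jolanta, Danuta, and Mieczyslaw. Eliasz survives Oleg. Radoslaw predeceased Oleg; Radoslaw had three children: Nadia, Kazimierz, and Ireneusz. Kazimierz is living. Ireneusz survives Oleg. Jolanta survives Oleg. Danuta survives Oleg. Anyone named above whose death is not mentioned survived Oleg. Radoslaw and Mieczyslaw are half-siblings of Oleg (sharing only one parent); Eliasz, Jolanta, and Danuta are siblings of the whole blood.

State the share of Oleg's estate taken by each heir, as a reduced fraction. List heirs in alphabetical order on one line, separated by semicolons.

Danuta 1/4; Eliasz 1/4; Ireneusz 1/24; Jolanta 1/4; Kazimierz 1/24; Mieczyslaw 1/8; Nadia 1/24

No spouse, descendants, or parent survives, so the estate passes to Oleg's siblings per stirpes.
Half-blood siblings count for one-half the weight of whole-blood siblings at the initial division.
Dividing 1 in proportion to weights (total weight 4): Eliasz (weight 1) → 1/4; Radoslaw (weight 1/2) → 1/8; Jolanta (weight 1) → 1/4; Danuta (weight 1) → 1/4; Mieczyslaw (weight 1/2) → 1/8.
Eliasz is living and takes 1/4.
Radoslaw predeceased; the 1/8 allotted to Radoslaw's branch passes to Radoslaw's issue by representation.
The 1/8 is divided into 3 equal shares of 1/24 among Nadia, Kazimierz, Ireneusz.
Nadia is living and takes 1/24.
Kazimierz is living and takes 1/24.
Ireneusz is living and takes 1/24.
Jolanta is living and takes 1/4.
Danuta is living and takes 1/4.
Mieczyslaw is living and takes 1/8.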